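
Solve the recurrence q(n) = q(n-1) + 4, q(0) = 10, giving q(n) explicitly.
Recurrence: q(n) = q(n-1) + 4, initial: q(0) = 10.
Each step adds 4, so q(n) = q(0) + 4n = 4n + 10.

q(n) = 4n + 10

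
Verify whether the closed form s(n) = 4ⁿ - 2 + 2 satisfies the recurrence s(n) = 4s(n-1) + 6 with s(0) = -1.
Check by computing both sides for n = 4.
From the recurrence with s(0) = -1:
  s(0) = -1, s(1) = 2, s(2) = 14, s(3) = 62, s(4) = 254
  so the recurrence gives s(4) = 254.
From the proposed closed form s(n) = 4ⁿ - 2 + 2:
  s(4) = 256.
The recurrence gives 254 but the closed form gives 256, so the closed form does not satisfy the recurrence.

No, the closed form is incorrect.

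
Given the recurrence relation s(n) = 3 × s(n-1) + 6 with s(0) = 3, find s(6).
Computing step by step:
s(0) = 3
s(1) = 3 × 3 + 6 = 15
s(2) = 3 × 15 + 6 = 51
s(3) = 3 × 51 + 6 = 159
s(4) = 3 × 159 + 6 = 483
s(5) = 3 × 483 + 6 = 1455
s(6) = 3 × 1455 + 6 = 4371

4371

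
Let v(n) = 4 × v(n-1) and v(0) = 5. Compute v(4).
Computing step by step:
v(0) = 5
v(1) = 4 × 5 = 20
v(2) = 4 × 20 = 80
v(3) = 4 × 80 = 320
v(4) = 4 × 320 = 1280

1280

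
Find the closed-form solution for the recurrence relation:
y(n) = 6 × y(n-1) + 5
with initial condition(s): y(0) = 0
Recurrence: y(n) = 6 × y(n-1) + 5, initial: y(0) = 0.
Try y(n) = A·6ⁿ + C. Substituting: A·6ⁿ + C = 6(A·6ⁿ⁻¹ + C) + 5 = A·6ⁿ + 6C + 5, so C = 6C + 5, giving C = -1. Then y(0) = A - 1 = 0 gives A = 1.

y(n) = 6ⁿ - 1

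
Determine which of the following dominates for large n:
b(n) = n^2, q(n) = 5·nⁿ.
Comparing growth rates:
Growth-rate hierarchy: log n ≺ any polynomial ≺ any exponential cⁿ (c>1) ≺ n! ≺ nⁿ.
super-exponential nⁿ dominates polynomial degree 2 asymptotically.

q(n) grows faster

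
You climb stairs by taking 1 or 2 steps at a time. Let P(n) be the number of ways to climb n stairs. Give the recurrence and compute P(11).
Condition on the size of the last step (1 to 2): before it there were n-1, …, n-2 stairs climbed, and these cases are disjoint, so P(n) = P(n-1) + P(n-2) (Fibonacci-type sequence).
Initial conditions by direct count (compositions of i into parts ≤ 2): P(1) = 1; P(2) = 2.
Iterating the recurrence: P(3) = 3, P(4) = 5, P(5) = 8, P(6) = 13, P(7) = 21, P(8) = 34, P(9) = 55, P(10) = 89, P(11) = 144.

P(n) = P(n-1) + P(n-2), P(1) = 1, P(2) = 2; P(11) = 144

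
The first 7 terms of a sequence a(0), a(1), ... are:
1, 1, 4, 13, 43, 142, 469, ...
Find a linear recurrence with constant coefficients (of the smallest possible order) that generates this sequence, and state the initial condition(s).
Look for the lowest-order linear relation among consecutive terms.
Observation: a(n) - 3·a(n-1) - (1)·a(n-2) = 0 holds for the shown terms, and no order-1 relation a(n) = α·a(n-1) + β fits.
Check at n=3: 3·4 + (1)·1 = 13. ✓

a(n) = 3a(n-1) + a(n-2), a(0) = 1, a(1) = 1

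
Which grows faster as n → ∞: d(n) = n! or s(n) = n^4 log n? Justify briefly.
Comparing growth rates:
Growth-rate hierarchy: log n ≺ any polynomial ≺ any exponential cⁿ (c>1) ≺ n! ≺ nⁿ.
factorial dominates polynomial degree 4 (with log factor) asymptotically.

d(n) grows faster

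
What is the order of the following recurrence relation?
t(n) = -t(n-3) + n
The order is the largest lag k for which t(n-k) appears. Here the deepest term is t(n-3) (the n term is non-homogeneous and does not affect the order), so the order is 3.

Order 3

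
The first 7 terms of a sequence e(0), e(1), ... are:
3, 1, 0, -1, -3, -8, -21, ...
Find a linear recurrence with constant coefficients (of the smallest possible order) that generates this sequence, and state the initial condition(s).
Look for the lowest-order linear relation among consecutive terms.
Observation: e(n) - 3·e(n-1) - (-1)·e(n-2) = 0 holds for the shown terms, and no order-1 relation e(n) = α·e(n-1) + β fits.
Check at n=3: 3·0 + (-1)·1 = -1. ✓

e(n) = 3e(n-1) - e(n-2), e(0) = 3, e(1) = 1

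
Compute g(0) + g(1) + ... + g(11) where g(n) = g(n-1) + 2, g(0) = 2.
Computing the sequence terms: 2, 4, 6, 8, 10, 12, 14, 16, 18, 20, 22, 24
Adding these values together:

156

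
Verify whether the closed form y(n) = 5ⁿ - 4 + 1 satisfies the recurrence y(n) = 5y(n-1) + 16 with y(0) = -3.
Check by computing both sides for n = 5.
From the recurrence with y(0) = -3:
  y(0) = -3, y(1) = 1, y(2) = 21, y(3) = 121, y(4) = 621, y(5) = 3121
  so the recurrence gives y(5) = 3121.
From the proposed closed form y(n) = 5ⁿ - 4 + 1:
  y(5) = 3122.
The recurrence gives 3121 but the closed form gives 3122, so the closed form does not satisfy the recurrence.

No, the closed form is incorrect.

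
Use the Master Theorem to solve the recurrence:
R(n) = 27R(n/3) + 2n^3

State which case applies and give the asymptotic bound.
Master Theorem template: R(n) = a·R(n/b) + f(n).
Here: a=27, b=3, f(n)=2n^3
Compute log_b(a) = log_3(27) = 3.
f(n) = 2n^3 = Θ(n^3). Case 2: R(n) = Θ(n^3 log n).

Case 2: R(n) = Θ(n^3 log n)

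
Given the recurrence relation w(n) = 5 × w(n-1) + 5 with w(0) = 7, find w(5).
Computing step by step:
w(0) = 7
w(1) = 5 × 7 + 5 = 40
w(2) = 5 × 40 + 5 = 205
w(3) = 5 × 205 + 5 = 1030
w(4) = 5 × 1030 + 5 = 5155
w(5) = 5 × 5155 + 5 = 25780

25780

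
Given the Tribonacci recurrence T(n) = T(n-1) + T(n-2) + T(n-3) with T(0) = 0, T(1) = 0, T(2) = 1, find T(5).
Computing the sequence terms:
0, 0, 1, 1, 2, 4

4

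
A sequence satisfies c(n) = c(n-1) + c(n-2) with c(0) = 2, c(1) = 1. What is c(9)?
Computing the sequence terms:
2, 1, 3, 4, 7, 11, 18, 29, 47, 76

76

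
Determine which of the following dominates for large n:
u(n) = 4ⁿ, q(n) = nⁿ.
Comparing growth rates:
Growth-rate hierarchy: log n ≺ any polynomial ≺ any exponential cⁿ (c>1) ≺ n! ≺ nⁿ.
super-exponential nⁿ dominates exponential base 4 asymptotically.

q(n) grows faster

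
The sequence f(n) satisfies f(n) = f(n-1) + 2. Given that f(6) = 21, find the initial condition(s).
f(6) = f(0) + 6·2, so f(0) = 21 - 12 = 9.

f(0) = 9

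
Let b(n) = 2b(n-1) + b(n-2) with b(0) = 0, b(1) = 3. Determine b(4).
Computing the sequence terms:
0, 3, 6, 15, 36

36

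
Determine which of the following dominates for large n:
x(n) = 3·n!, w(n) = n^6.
Comparing growth rates:
Growth-rate hierarchy: log n ≺ any polynomial ≺ any exponential cⁿ (c>1) ≺ n! ≺ nⁿ.
factorial dominates polynomial degree 6 asymptotically.

x(n) grows faster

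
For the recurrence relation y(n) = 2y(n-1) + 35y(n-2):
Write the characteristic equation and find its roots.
Substitute y(n) = rⁿ and divide through by rⁿ⁻²: r² - 2r - 35 = 0
Factor: (r - 7)(r + 5) = 0, so r = 7, -5.
General solution: y(n) = A·7ⁿ + B·(-5)ⁿ

Characteristic: r² - 2r - 35 = 0, Roots: r = 7, -5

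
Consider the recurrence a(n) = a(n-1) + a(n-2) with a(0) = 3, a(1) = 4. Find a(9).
Computing the sequence terms:
3, 4, 7, 11, 18, 29, 47, 76, 123, 199

199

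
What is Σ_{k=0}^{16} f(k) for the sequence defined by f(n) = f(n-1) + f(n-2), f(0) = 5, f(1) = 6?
Computing the sequence terms: 5, 6, 11, 17, 28, 45, 73, 118, 191, 309, 500, 809, 1309, 2118, 3427, 5545, 8972
Adding these values together:

23483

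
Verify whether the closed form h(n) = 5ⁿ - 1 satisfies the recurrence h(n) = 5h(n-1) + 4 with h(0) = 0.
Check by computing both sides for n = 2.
From the recurrence with h(0) = 0:
  h(0) = 0, h(1) = 4, h(2) = 24
  so the recurrence gives h(2) = 24.
From the proposed closed form h(n) = 5ⁿ - 1:
  h(2) = 24.
Both sides give 24 at n = 2, and the initial condition(s) match, so the closed form is consistent.

Yes, the closed form is correct.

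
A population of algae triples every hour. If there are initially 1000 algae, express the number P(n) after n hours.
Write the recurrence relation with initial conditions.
Each hour multiplies the count by 3, so the count after n hours depends only on the count after n-1 hours: P(n) = 3 × P(n-1). The starting count gives P(0) = 1000.
Unrolling n times gives the closed form P(n) = 1000 × 3ⁿ.

P(n) = 3 × P(n-1), P(0) = 1000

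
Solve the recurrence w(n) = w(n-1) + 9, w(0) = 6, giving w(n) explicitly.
Recurrence: w(n) = w(n-1) + 9, initial: w(0) = 6.
Each step adds 9, so w(n) = w(0) + 9n = 9n + 6.

w(n) = 9n + 6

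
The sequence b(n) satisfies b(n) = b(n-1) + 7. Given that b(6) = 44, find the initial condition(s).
b(6) = b(0) + 6·7, so b(0) = 44 - 42 = 2.

b(0) = 2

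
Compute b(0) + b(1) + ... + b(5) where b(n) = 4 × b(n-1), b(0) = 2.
Computing the sequence terms: 2, 8, 32, 128, 512, 2048
Adding these values together:

2730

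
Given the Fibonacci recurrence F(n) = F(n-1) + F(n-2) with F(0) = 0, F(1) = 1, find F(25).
Computing the sequence terms:
0, 1, 1, 2, 3, 5, 8, 13, 21, 34, 55, 89, 144, 233, 377, 610, 987, 1597, 2584, 4181, 6765, 10946, 17711, 28657, 46368, 75025

75025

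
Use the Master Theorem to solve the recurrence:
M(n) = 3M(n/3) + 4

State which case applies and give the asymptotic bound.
Master Theorem template: M(n) = a·M(n/b) + f(n).
Here: a=3, b=3, f(n)=4
Compute log_b(a) = log_3(3) = 1.
f(n) = 4 = O(n^(1-ε)) with ε = 1. Case 1: M(n) = Θ(n^log_b(a)) = Θ(n).

Case 1: M(n) = Θ(n)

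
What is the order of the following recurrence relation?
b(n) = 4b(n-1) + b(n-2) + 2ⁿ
The order is the largest lag k for which b(n-k) appears. Here the deepest term is b(n-2) (the 2ⁿ term is non-homogeneous and does not affect the order), so the order is 2.

Order 2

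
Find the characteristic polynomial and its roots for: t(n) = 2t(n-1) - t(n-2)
Substitute t(n) = rⁿ and divide through by rⁿ⁻²: r² - 2r + 1 = 0
Factor: (r - 1)² = 0, so r = 1 (double root).
General solution: t(n) = (A + Bn)·1ⁿ

Characteristic: r² - 2r + 1 = 0, Roots: r = 1 (double root)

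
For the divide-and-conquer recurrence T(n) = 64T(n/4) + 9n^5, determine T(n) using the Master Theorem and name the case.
Master Theorem template: T(n) = a·T(n/b) + f(n).
Here: a=64, b=4, f(n)=9n^5
Compute log_b(a) = log_4(64) = 3.
f(n) = 9n^5 = Ω(n^(3+ε)) with ε = 2, and the regularity condition holds (a·f(n/b) = (a/b^5)·f(n) with a/b^5 = 4^-2 < 1). Case 3: T(n) = Θ(f(n)) = Θ(n^5).

Case 3: T(n) = Θ(n^5)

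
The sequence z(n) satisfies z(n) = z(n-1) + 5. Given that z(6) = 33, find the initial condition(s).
z(6) = z(0) + 6·5, so z(0) = 33 - 30 = 3.

z(0) = 3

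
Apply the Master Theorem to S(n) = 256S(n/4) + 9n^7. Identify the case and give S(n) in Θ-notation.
Master Theorem template: S(n) = a·S(n/b) + f(n).
Here: a=256, b=4, f(n)=9n^7
Compute log_b(a) = log_4(256) = 4.
f(n) = 9n^7 = Ω(n^(4+ε)) with ε = 3, and the regularity condition holds (a·f(n/b) = (a/b^7)·f(n) with a/b^7 = 4^-3 < 1). Case 3: S(n) = Θ(f(n)) = Θ(n^7).

Case 3: S(n) = Θ(n^7)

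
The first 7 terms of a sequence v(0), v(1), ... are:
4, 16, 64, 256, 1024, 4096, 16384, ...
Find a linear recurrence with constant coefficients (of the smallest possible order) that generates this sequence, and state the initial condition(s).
Look for the lowest-order linear relation among consecutive terms.
Observation: each term is 4× the previous.
Check at n=2: 4·16 = 64. ✓

v(n) = 4 × v(n-1), v(0) = 4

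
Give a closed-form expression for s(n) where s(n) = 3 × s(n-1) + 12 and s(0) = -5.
Recurrence: s(n) = 3 × s(n-1) + 12, initial: s(0) = -5.
Try s(n) = A·3ⁿ + C. Substituting: A·3ⁿ + C = 3(A·3ⁿ⁻¹ + C) + 12 = A·3ⁿ + 3C + 12, so C = 3C + 12, giving C = -6. Then s(0) = A - 6 = -5 gives A = 1.

s(n) = 3ⁿ - 6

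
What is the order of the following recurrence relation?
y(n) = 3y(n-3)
The order is the largest lag k for which y(n-k) appears. Here the deepest term is y(n-3), so the order is 3.

Order 3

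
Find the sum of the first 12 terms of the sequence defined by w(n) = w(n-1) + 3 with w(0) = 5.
Computing the sequence terms: 5, 8, 11, 14, 17, 20, 23, 26, 29, 32, 35, 38
Adding these values together:

258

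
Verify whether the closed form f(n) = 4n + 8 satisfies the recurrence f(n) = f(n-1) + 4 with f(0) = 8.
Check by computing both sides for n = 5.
From the recurrence with f(0) = 8:
  f(0) = 8, f(1) = 12, f(2) = 16, f(3) = 20, f(4) = 24, f(5) = 28
  so the recurrence gives f(5) = 28.
From the proposed closed form f(n) = 4n + 8:
  f(5) = 28.
Both sides give 28 at n = 5, and the initial condition(s) match, so the closed form is consistent.

Yes, the closed form is correct.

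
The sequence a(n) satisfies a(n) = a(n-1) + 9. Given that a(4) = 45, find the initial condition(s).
a(4) = a(0) + 4·9, so a(0) = 45 - 36 = 9.

a(0) = 9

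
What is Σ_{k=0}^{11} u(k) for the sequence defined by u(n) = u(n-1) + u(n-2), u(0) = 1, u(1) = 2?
Computing the sequence terms: 1, 2, 3, 5, 8, 13, 21, 34, 55, 89, 144, 233
Adding these values together:

608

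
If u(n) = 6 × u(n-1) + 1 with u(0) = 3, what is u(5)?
Computing step by step:
u(0) = 3
u(1) = 6 × 3 + 1 = 19
u(2) = 6 × 19 + 1 = 115
u(3) = 6 × 115 + 1 = 691
u(4) = 6 × 691 + 1 = 4147
u(5) = 6 × 4147 + 1 = 24883

24883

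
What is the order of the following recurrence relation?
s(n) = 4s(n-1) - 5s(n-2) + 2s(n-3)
The order is the largest lag k for which s(n-k) appears. Here the deepest term is s(n-3), so the order is 3.

Order 3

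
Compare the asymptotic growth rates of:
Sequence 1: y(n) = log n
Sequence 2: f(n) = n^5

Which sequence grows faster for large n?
Comparing growth rates:
Growth-rate hierarchy: log n ≺ any polynomial ≺ any exponential cⁿ (c>1) ≺ n! ≺ nⁿ.
polynomial degree 5 dominates logarithmic asymptotically.

f(n) grows faster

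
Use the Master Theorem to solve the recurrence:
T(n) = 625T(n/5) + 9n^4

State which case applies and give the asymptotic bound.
Master Theorem template: T(n) = a·T(n/b) + f(n).
Here: a=625, b=5, f(n)=9n^4
Compute log_b(a) = log_5(625) = 4.
f(n) = 9n^4 = Θ(n^4). Case 2: T(n) = Θ(n^4 log n).

Case 2: T(n) = Θ(n^4 log n)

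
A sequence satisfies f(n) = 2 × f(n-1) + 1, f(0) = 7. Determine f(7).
Computing step by step:
f(0) = 7
f(1) = 2 × 7 + 1 = 15
f(2) = 2 × 15 + 1 = 31
f(3) = 2 × 31 + 1 = 63
f(4) = 2 × 63 + 1 = 127
f(5) = 2 × 127 + 1 = 255
f(6) = 2 × 255 + 1 = 511
f(7) = 2 × 511 + 1 = 1023

1023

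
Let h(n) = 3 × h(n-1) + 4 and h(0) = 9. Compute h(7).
Computing step by step:
h(0) = 9
h(1) = 3 × 9 + 4 = 31
h(2) = 3 × 31 + 4 = 97
h(3) = 3 × 97 + 4 = 295
h(4) = 3 × 295 + 4 = 889
h(5) = 3 × 889 + 4 = 2671
h(6) = 3 × 2671 + 4 = 8017
h(7) = 3 × 8017 + 4 = 24055

24055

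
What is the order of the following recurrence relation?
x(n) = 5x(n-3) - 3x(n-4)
The order is the largest lag k for which x(n-k) appears. Here the deepest term is x(n-4), so the order is 4.

Order 4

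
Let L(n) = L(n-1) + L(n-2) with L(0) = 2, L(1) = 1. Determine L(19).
Computing the sequence terms:
2, 1, 3, 4, 7, 11, 18, 29, 47, 76, 123, 199, 322, 521, 843, 1364, 2207, 3571, 5778, 9349

9349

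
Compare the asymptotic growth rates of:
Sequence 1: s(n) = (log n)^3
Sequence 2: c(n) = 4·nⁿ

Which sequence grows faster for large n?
Comparing growth rates:
Growth-rate hierarchy: log n ≺ any polynomial ≺ any exponential cⁿ (c>1) ≺ n! ≺ nⁿ.
super-exponential nⁿ dominates polylogarithmic (log n)^3 asymptotically.

c(n) grows faster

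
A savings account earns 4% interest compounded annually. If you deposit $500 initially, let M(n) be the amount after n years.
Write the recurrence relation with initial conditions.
Each year the balance grows by 4%, i.e. is multiplied by 1 + 4/100 = 1.04, so M(n) = 1.04 × M(n-1). The initial deposit gives M(0) = 500.
Unrolling gives the closed form M(n) = 500 × (1.04)ⁿ.

M(n) = 1.04 × M(n-1), M(0) = 500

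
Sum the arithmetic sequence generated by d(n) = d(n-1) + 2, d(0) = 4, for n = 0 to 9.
Computing the sequence terms: 4, 6, 8, 10, 12, 14, 16, 18, 20, 22
Adding these values together:

130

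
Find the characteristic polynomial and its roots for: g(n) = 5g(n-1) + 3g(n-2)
Substitute g(n) = rⁿ and divide through by rⁿ⁻²: r² - 5r - 3 = 0
Discriminant: 5² + 4·3 = 37, not a perfect square, so by the quadratic formula r = (5 ± √37)/2.
General solution: g(n) = A·r₁ⁿ + B·r₂ⁿ where r₁,r₂ = (5 ± √37)/2

Characteristic: r² - 5r - 3 = 0, Roots: r = (5 ± √37)/2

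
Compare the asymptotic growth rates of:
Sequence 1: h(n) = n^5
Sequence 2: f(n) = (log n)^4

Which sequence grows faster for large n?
Comparing growth rates:
Growth-rate hierarchy: log n ≺ any polynomial ≺ any exponential cⁿ (c>1) ≺ n! ≺ nⁿ.
polynomial degree 5 dominates polylogarithmic (log n)^4 asymptotically.

h(n) grows faster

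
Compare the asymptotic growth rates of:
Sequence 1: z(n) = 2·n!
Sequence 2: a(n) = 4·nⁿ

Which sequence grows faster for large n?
Comparing growth rates:
Growth-rate hierarchy: log n ≺ any polynomial ≺ any exponential cⁿ (c>1) ≺ n! ≺ nⁿ.
super-exponential nⁿ dominates factorial asymptotically.

a(n) grows faster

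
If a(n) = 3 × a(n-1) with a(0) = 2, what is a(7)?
Computing step by step:
a(0) = 2
a(1) = 3 × 2 = 6
a(2) = 3 × 6 = 18
a(3) = 3 × 18 = 54
a(4) = 3 × 54 = 162
a(5) = 3 × 162 = 486
a(6) = 3 × 486 = 1458
a(7) = 3 × 1458 = 4374

4374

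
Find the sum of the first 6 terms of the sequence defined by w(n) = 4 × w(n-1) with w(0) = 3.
Computing the sequence terms: 3, 12, 48, 192, 768, 3072
Adding these values together:

4095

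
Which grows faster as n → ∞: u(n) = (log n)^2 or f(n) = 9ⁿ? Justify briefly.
Comparing growth rates:
Growth-rate hierarchy: log n ≺ any polynomial ≺ any exponential cⁿ (c>1) ≺ n! ≺ nⁿ.
exponential base 9 dominates polylogarithmic (log n)^2 asymptotically.

f(n) grows faster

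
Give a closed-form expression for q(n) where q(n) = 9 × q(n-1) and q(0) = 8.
Recurrence: q(n) = 9 × q(n-1), initial: q(0) = 8.
Each term is 9 times the previous, so this is geometric with ratio 9. After n steps: q(n) = q(0)·9ⁿ = 8·9ⁿ.

q(n) = 8·9ⁿ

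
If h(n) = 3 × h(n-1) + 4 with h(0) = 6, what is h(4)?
Computing step by step:
h(0) = 6
h(1) = 3 × 6 + 4 = 22
h(2) = 3 × 22 + 4 = 70
h(3) = 3 × 70 + 4 = 214
h(4) = 3 × 214 + 4 = 646

646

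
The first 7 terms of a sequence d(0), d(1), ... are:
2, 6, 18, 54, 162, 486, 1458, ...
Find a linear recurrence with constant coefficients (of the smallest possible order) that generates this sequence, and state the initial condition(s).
Look for the lowest-order linear relation among consecutive terms.
Observation: each term is 3× the previous.
Check at n=2: 3·6 = 18. ✓

d(n) = 3 × d(n-1), d(0) = 2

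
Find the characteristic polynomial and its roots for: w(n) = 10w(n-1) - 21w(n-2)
Substitute w(n) = rⁿ and divide through by rⁿ⁻²: r² - 10r + 21 = 0
Factor: (r - 3)(r - 7) = 0, so r = 3, 7.
General solution: w(n) = A·3ⁿ + B·7ⁿ

Characteristic: r² - 10r + 21 = 0, Roots: r = 3, 7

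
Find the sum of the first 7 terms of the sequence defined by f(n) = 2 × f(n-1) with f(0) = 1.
Computing the sequence terms: 1, 2, 4, 8, 16, 32, 64
Adding these values together:

127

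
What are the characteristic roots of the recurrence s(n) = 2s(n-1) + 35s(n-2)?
Substitute s(n) = rⁿ and divide through by rⁿ⁻²: r² - 2r - 35 = 0
Factor: (r - 7)(r + 5) = 0, so r = 7, -5.
General solution: s(n) = A·7ⁿ + B·(-5)ⁿ

Characteristic: r² - 2r - 35 = 0, Roots: r = 7, -5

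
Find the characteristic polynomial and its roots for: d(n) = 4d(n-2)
Substitute d(n) = rⁿ and divide through by rⁿ⁻²: r² - 4 = 0
Factor: (r + 2)(r - 2) = 0, so r = -2, 2.
General solution: d(n) = A·(-2)ⁿ + B·2ⁿ

Characteristic: r² - 4 = 0, Roots: r = -2, 2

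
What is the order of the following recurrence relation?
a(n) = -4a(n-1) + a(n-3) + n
The order is the largest lag k for which a(n-k) appears. Here the deepest term is a(n-3) (the n term is non-homogeneous and does not affect the order), so the order is 3.

Order 3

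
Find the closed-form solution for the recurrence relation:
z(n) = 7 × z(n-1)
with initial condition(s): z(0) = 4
Recurrence: z(n) = 7 × z(n-1), initial: z(0) = 4.
Each term is 7 times the previous, so this is geometric with ratio 7. After n steps: z(n) = z(0)·7ⁿ = 4·7ⁿ.

z(n) = 4·7ⁿ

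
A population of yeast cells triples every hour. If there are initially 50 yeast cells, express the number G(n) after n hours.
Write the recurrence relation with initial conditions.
Each hour multiplies the count by 3, so the count after n hours depends only on the count after n-1 hours: G(n) = 3 × G(n-1). The starting count gives G(0) = 50.
Unrolling n times gives the closed form G(n) = 50 × 3ⁿ.

G(n) = 3 × G(n-1), G(0) = 50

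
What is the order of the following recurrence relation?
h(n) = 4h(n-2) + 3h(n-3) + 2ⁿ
The order is the largest lag k for which h(n-k) appears. Here the deepest term is h(n-3) (the 2ⁿ term is non-homogeneous and does not affect the order), so the order is 3.

Order 3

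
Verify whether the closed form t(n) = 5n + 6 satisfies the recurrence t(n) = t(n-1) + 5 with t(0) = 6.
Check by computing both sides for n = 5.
From the recurrence with t(0) = 6:
  t(0) = 6, t(1) = 11, t(2) = 16, t(3) = 21, t(4) = 26, t(5) = 31
  so the recurrence gives t(5) = 31.
From the proposed closed form t(n) = 5n + 6:
  t(5) = 31.
Both sides give 31 at n = 5, and the initial condition(s) match, so the closed form is consistent.

Yes, the closed form is correct.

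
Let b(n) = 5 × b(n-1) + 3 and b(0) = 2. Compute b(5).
Computing step by step:
b(0) = 2
b(1) = 5 × 2 + 3 = 13
b(2) = 5 × 13 + 3 = 68
b(3) = 5 × 68 + 3 = 343
b(4) = 5 × 343 + 3 = 1718
b(5) = 5 × 1718 + 3 = 8593

8593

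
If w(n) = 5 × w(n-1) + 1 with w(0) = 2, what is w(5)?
Computing step by step:
w(0) = 2
w(1) = 5 × 2 + 1 = 11
w(2) = 5 × 11 + 1 = 56
w(3) = 5 × 56 + 1 = 281
w(4) = 5 × 281 + 1 = 1406
w(5) = 5 × 1406 + 1 = 7031

7031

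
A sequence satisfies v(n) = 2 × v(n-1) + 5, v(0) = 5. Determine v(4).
Computing step by step:
v(0) = 5
v(1) = 2 × 5 + 5 = 15
v(2) = 2 × 15 + 5 = 35
v(3) = 2 × 35 + 5 = 75
v(4) = 2 × 75 + 5 = 155

155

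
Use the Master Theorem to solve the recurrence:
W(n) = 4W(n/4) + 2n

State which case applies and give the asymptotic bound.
Master Theorem template: W(n) = a·W(n/b) + f(n).
Here: a=4, b=4, f(n)=2n
Compute log_b(a) = log_4(4) = 1.
f(n) = 2n = Θ(n). Case 2: W(n) = Θ(n log n).

Case 2: W(n) = Θ(n log n)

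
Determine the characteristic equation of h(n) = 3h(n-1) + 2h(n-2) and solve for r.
Substitute h(n) = rⁿ and divide through by rⁿ⁻²: r² - 3r - 2 = 0
Discriminant: 3² + 4·2 = 17, not a perfect square, so by the quadratic formula r = (3 ± √17)/2.
General solution: h(n) = A·r₁ⁿ + B·r₂ⁿ where r₁,r₂ = (3 ± √17)/2

Characteristic: r² - 3r - 2 = 0, Roots: r = (3 ± √17)/2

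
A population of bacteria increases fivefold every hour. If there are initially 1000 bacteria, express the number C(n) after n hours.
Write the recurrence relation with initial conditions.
Each hour multiplies the count by 5, so the count after n hours depends only on the count after n-1 hours: C(n) = 5 × C(n-1). The starting count gives C(0) = 1000.
Unrolling n times gives the closed form C(n) = 1000 × 5ⁿ.

C(n) = 5 × C(n-1), C(0) = 1000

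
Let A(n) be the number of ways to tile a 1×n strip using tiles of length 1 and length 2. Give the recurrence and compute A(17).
Condition on the last tile: it has length 1 (leaving a 1×(n-1) strip) or length 2 (leaving a 1×(n-2) strip), so A(n) = A(n-1) + A(n-2) (order-2 linear recurrence).
For 0 ≤ i < 2 only unit tiles fit, so A(i) = 1.
Iterating the recurrence: A(2) = 2, A(3) = 3, A(4) = 5, A(5) = 8, A(6) = 13, A(7) = 21, A(8) = 34, A(9) = 55, A(10) = 89, A(11) = 144, A(12) = 233, A(13) = 377, A(14) = 610, A(15) = 987, A(16) = 1597, A(17) = 2584.

A(n) = A(n-1) + A(n-2), with A(i) = 1 for 0 ≤ i < 2; A(17) = 2584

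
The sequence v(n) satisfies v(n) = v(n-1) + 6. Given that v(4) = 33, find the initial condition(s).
v(4) = v(0) + 4·6, so v(0) = 33 - 24 = 9.

v(0) = 9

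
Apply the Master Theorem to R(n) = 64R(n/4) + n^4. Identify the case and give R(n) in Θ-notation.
Master Theorem template: R(n) = a·R(n/b) + f(n).
Here: a=64, b=4, f(n)=n^4
Compute log_b(a) = log_4(64) = 3.
f(n) = n^4 = Ω(n^(3+ε)) with ε = 1, and the regularity condition holds (a·f(n/b) = (a/b^4)·f(n) with a/b^4 = 4^-1 < 1). Case 3: R(n) = Θ(f(n)) = Θ(n^4).

Case 3: R(n) = Θ(n^4)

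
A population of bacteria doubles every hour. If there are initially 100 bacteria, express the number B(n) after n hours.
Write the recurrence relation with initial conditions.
Each hour multiplies the count by 2, so the count after n hours depends only on the count after n-1 hours: B(n) = 2 × B(n-1). The starting count gives B(0) = 100.
Unrolling n times gives the closed form B(n) = 100 × 2ⁿ.

B(n) = 2 × B(n-1), B(0) = 100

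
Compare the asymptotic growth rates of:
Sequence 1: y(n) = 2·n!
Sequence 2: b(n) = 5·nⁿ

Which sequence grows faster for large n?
Comparing growth rates:
Growth-rate hierarchy: log n ≺ any polynomial ≺ any exponential cⁿ (c>1) ≺ n! ≺ nⁿ.
super-exponential nⁿ dominates factorial asymptotically.

b(n) grows faster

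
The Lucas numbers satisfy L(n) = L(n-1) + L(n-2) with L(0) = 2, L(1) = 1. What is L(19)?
Computing the sequence terms:
2, 1, 3, 4, 7, 11, 18, 29, 47, 76, 123, 199, 322, 521, 843, 1364, 2207, 3571, 5778, 9349

9349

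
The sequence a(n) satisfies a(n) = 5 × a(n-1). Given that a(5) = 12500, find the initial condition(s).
In general a(n) = 5ⁿ · a(0). At n = 5: a(0) = a(5) / 5^5 = 12500 / 3125 = 4.

a(0) = 4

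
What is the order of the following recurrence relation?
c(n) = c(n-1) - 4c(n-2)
The order is the largest lag k for which c(n-k) appears. Here the deepest term is c(n-2), so the order is 2.

Order 2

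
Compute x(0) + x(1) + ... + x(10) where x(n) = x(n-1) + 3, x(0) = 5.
Computing the sequence terms: 5, 8, 11, 14, 17, 20, 23, 26, 29, 32, 35
Adding these values together:

220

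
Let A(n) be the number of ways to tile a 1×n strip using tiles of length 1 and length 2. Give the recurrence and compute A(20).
Condition on the last tile: it has length 1 (leaving a 1×(n-1) strip) or length 2 (leaving a 1×(n-2) strip), so A(n) = A(n-1) + A(n-2) (order-2 linear recurrence).
For 0 ≤ i < 2 only unit tiles fit, so A(i) = 1.
Iterating the recurrence: A(2) = 2, A(3) = 3, A(4) = 5, A(5) = 8, A(6) = 13, A(7) = 21, A(8) = 34, A(9) = 55, A(10) = 89, A(11) = 144, A(12) = 233, A(13) = 377, A(14) = 610, A(15) = 987, A(16) = 1597, A(17) = 2584, A(18) = 4181, A(19) = 6765, A(20) = 10946.

A(n) = A(n-1) + A(n-2), with A(i) = 1 for 0 ≤ i < 2; A(20) = 10946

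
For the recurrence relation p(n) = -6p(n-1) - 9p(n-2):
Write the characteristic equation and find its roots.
Substitute p(n) = rⁿ and divide through by rⁿ⁻²: r² + 6r + 9 = 0
Factor: (r + 3)² = 0, so r = -3 (double root).
General solution: p(n) = (A + Bn)·(-3)ⁿ

Characteristic: r² + 6r + 9 = 0, Roots: r = -3 (double root)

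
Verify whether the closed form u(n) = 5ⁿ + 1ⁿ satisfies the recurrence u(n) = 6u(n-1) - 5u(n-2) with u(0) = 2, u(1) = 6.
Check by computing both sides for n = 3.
From the recurrence with u(0) = 2, u(1) = 6:
  u(0) = 2, u(1) = 6, u(2) = 26, u(3) = 126
  so the recurrence gives u(3) = 126.
From the proposed closed form u(n) = 5ⁿ + 1ⁿ:
  u(3) = 126.
Both sides give 126 at n = 3, and the initial condition(s) match, so the closed form is consistent.

Yes, the closed form is correct.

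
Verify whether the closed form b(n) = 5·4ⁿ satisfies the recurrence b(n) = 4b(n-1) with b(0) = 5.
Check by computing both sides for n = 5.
From the recurrence with b(0) = 5:
  b(0) = 5, b(1) = 20, b(2) = 80, b(3) = 320, b(4) = 1280, b(5) = 5120
  so the recurrence gives b(5) = 5120.
From the proposed closed form b(n) = 5·4ⁿ:
  b(5) = 5120.
Both sides give 5120 at n = 5, and the initial condition(s) match, so the closed form is consistent.

Yes, the closed form is correct.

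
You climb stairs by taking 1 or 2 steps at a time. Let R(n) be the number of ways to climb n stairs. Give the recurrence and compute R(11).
Condition on the size of the last step (1 to 2): before it there were n-1, …, n-2 stairs climbed, and these cases are disjoint, so R(n) = R(n-1) + R(n-2) (Fibonacci-type sequence).
Initial conditions by direct count (compositions of i into parts ≤ 2): R(1) = 1; R(2) = 2.
Iterating the recurrence: R(3) = 3, R(4) = 5, R(5) = 8, R(6) = 13, R(7) = 21, R(8) = 34, R(9) = 55, R(10) = 89, R(11) = 144.

R(n) = R(n-1) + R(n-2), R(1) = 1, R(2) = 2; R(11) = 144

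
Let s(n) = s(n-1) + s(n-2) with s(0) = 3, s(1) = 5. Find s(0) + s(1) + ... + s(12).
Computing the sequence terms: 3, 5, 8, 13, 21, 34, 55, 89, 144, 233, 377, 610, 987
Adding these values together:

2579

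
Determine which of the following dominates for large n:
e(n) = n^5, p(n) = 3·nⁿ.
Comparing growth rates:
Growth-rate hierarchy: log n ≺ any polynomial ≺ any exponential cⁿ (c>1) ≺ n! ≺ nⁿ.
super-exponential nⁿ dominates polynomial degree 5 asymptotically.

p(n) grows faster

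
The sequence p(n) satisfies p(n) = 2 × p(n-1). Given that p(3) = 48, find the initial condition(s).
In general p(n) = 2ⁿ · p(0). At n = 3: p(0) = p(3) / 2^3 = 48 / 8 = 6.

p(0) = 6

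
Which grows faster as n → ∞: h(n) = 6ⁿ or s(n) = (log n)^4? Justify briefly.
Comparing growth rates:
Growth-rate hierarchy: log n ≺ any polynomial ≺ any exponential cⁿ (c>1) ≺ n! ≺ nⁿ.
exponential base 6 dominates polylogarithmic (log n)^4 asymptotically.

h(n) grows faster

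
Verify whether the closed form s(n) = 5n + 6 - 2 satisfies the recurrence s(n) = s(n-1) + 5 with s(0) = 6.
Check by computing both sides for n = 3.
From the recurrence with s(0) = 6:
  s(0) = 6, s(1) = 11, s(2) = 16, s(3) = 21
  so the recurrence gives s(3) = 21.
From the proposed closed form s(n) = 5n + 6 - 2:
  s(3) = 19.
The recurrence gives 21 but the closed form gives 19, so the closed form does not satisfy the recurrence.

No, the closed form is incorrect.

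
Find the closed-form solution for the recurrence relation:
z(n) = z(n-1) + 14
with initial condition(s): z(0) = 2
Recurrence: z(n) = z(n-1) + 14, initial: z(0) = 2.
Each step adds 14, so z(n) = z(0) + 14n = 14n + 2.

z(n) = 14n + 2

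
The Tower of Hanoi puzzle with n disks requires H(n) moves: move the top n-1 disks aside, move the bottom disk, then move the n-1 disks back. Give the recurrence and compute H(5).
Moving n disks = move the top n-1 disks aside (H(n-1) moves) + move the largest disk (1 move) + move the n-1 disks back on top (H(n-1) moves), so H(n) = 2H(n-1) + 1, with H(1) = 1 (a single disk takes one move).
First terms: 1, 3, 7, 15, 31, … — each is one less than a power of 2. Indeed H(n) + 1 = 2(H(n-1) + 1) with H(1) + 1 = 2, so H(n) + 1 = 2ⁿ and H(n) = 2ⁿ - 1.
Hence H(5) = 2^5 - 1 = 32 - 1 = 31.

H(n) = 2H(n-1) + 1, H(1) = 1; H(5) = 31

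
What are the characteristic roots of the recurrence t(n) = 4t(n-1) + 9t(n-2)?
Substitute t(n) = rⁿ and divide through by rⁿ⁻²: r² - 4r - 9 = 0
Discriminant: 4² + 4·9 = 52, not a perfect square, so by the quadratic formula r = (4 ± √52)/2.
General solution: t(n) = A·r₁ⁿ + B·r₂ⁿ where r₁,r₂ = (4 ± √52)/2

Characteristic: r² - 4r - 9 = 0, Roots: r = (4 ± √52)/2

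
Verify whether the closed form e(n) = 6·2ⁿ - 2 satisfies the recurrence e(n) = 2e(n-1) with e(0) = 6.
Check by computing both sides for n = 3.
From the recurrence with e(0) = 6:
  e(0) = 6, e(1) = 12, e(2) = 24, e(3) = 48
  so the recurrence gives e(3) = 48.
From the proposed closed form e(n) = 6·2ⁿ - 2:
  e(3) = 46.
The recurrence gives 48 but the closed form gives 46, so the closed form does not satisfy the recurrence.

No, the closed form is incorrect.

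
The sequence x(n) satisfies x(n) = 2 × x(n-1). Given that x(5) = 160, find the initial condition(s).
In general x(n) = 2ⁿ · x(0). At n = 5: x(0) = x(5) / 2^5 = 160 / 32 = 5.

x(0) = 5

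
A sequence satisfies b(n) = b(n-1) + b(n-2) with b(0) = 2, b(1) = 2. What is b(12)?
Computing the sequence terms:
2, 2, 4, 6, 10, 16, 26, 42, 68, 110, 178, 288, 466

466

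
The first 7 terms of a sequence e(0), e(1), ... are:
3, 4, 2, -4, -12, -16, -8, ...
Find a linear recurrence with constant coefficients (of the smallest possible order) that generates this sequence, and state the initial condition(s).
Look for the lowest-order linear relation among consecutive terms.
Observation: e(n) - 2·e(n-1) - (-2)·e(n-2) = 0 holds for the shown terms, and no order-1 relation e(n) = α·e(n-1) + β fits.
Check at n=3: 2·2 + (-2)·4 = -4. ✓

e(n) = 2e(n-1) - 2e(n-2), e(0) = 3, e(1) = 4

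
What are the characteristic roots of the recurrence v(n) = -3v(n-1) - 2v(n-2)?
Substitute v(n) = rⁿ and divide through by rⁿ⁻²: r² + 3r + 2 = 0
Factor: (r + 1)(r + 2) = 0, so r = -1, -2.
General solution: v(n) = A·(-1)ⁿ + B·(-2)ⁿ

Characteristic: r² + 3r + 2 = 0, Roots: r = -1, -2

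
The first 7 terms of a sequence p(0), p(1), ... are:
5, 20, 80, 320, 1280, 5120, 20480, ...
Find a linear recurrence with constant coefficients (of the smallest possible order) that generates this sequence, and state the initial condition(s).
Look for the lowest-order linear relation among consecutive terms.
Observation: each term is 4× the previous.
Check at n=2: 4·20 = 80. ✓

p(n) = 4 × p(n-1), p(0) = 5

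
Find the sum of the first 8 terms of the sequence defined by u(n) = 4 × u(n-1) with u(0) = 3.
Computing the sequence terms: 3, 12, 48, 192, 768, 3072, 12288, 49152
Adding these values together:

65535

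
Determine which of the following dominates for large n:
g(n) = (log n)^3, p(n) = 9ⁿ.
Comparing growth rates:
Growth-rate hierarchy: log n ≺ any polynomial ≺ any exponential cⁿ (c>1) ≺ n! ≺ nⁿ.
exponential base 9 dominates polylogarithmic (log n)^3 asymptotically.

p(n) grows faster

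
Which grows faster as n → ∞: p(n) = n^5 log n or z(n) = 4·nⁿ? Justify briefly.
Comparing growth rates:
Growth-rate hierarchy: log n ≺ any polynomial ≺ any exponential cⁿ (c>1) ≺ n! ≺ nⁿ.
super-exponential nⁿ dominates polynomial degree 5 (with log factor) asymptotically.

z(n) grows faster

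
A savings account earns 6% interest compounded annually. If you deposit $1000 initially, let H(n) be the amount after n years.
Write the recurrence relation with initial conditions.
Each year the balance grows by 6%, i.e. is multiplied by 1 + 6/100 = 1.06, so H(n) = 1.06 × H(n-1). The initial deposit gives H(0) = 1000.
Unrolling gives the closed form H(n) = 1000 × (1.06)ⁿ.

H(n) = 1.06 × H(n-1), H(0) = 1000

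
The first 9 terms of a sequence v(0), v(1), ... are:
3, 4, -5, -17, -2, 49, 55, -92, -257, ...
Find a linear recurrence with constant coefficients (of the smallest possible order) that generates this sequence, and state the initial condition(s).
Look for the lowest-order linear relation among consecutive terms.
Observation: v(n) - 1·v(n-1) - (-3)·v(n-2) = 0 holds for the shown terms, and no order-1 relation v(n) = α·v(n-1) + β fits.
Check at n=3: 1·-5 + (-3)·4 = -17. ✓

v(n) = v(n-1) - 3v(n-2), v(0) = 3, v(1) = 4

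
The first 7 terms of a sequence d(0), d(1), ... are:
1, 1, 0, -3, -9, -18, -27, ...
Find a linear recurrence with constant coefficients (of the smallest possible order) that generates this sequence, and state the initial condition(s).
Look for the lowest-order linear relation among consecutive terms.
Observation: d(n) - 3·d(n-1) - (-3)·d(n-2) = 0 holds for the shown terms, and no order-1 relation d(n) = α·d(n-1) + β fits.
Check at n=3: 3·0 + (-3)·1 = -3. ✓

d(n) = 3d(n-1) - 3d(n-2), d(0) = 1, d(1) = 1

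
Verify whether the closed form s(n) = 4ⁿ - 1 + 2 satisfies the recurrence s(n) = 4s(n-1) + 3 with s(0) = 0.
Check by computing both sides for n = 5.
From the recurrence with s(0) = 0:
  s(0) = 0, s(1) = 3, s(2) = 15, s(3) = 63, s(4) = 255, s(5) = 1023
  so the recurrence gives s(5) = 1023.
From the proposed closed form s(n) = 4ⁿ - 1 + 2:
  s(5) = 1025.
The recurrence gives 1023 but the closed form gives 1025, so the closed form does not satisfy the recurrence.

No, the closed form is incorrect.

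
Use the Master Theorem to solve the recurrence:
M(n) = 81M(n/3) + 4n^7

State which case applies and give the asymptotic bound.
Master Theorem template: M(n) = a·M(n/b) + f(n).
Here: a=81, b=3, f(n)=4n^7
Compute log_b(a) = log_3(81) = 4.
f(n) = 4n^7 = Ω(n^(4+ε)) with ε = 3, and the regularity condition holds (a·f(n/b) = (a/b^7)·f(n) with a/b^7 = 3^-3 < 1). Case 3: M(n) = Θ(f(n)) = Θ(n^7).

Case 3: M(n) = Θ(n^7)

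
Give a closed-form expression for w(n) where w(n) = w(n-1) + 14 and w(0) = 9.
Recurrence: w(n) = w(n-1) + 14, initial: w(0) = 9.
Each step adds 14, so w(n) = w(0) + 14n = 14n + 9.

w(n) = 14n + 9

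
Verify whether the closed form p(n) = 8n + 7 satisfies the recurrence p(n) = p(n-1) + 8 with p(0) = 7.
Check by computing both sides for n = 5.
From the recurrence with p(0) = 7:
  p(0) = 7, p(1) = 15, p(2) = 23, p(3) = 31, p(4) = 39, p(5) = 47
  so the recurrence gives p(5) = 47.
From the proposed closed form p(n) = 8n + 7:
  p(5) = 47.
Both sides give 47 at n = 5, and the initial condition(s) match, so the closed form is consistent.

Yes, the closed form is correct.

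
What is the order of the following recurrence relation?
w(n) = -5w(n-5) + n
The order is the largest lag k for which w(n-k) appears. Here the deepest term is w(n-5) (the n term is non-homogeneous and does not affect the order), so the order is 5.

Order 5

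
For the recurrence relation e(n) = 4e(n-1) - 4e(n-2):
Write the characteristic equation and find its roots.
Substitute e(n) = rⁿ and divide through by rⁿ⁻²: r² - 4r + 4 = 0
Factor: (r - 2)² = 0, so r = 2 (double root).
General solution: e(n) = (A + Bn)·2ⁿ

Characteristic: r² - 4r + 4 = 0, Roots: r = 2 (double root)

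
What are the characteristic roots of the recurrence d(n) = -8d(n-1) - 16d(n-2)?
Substitute d(n) = rⁿ and divide through by rⁿ⁻²: r² + 8r + 16 = 0
Factor: (r + 4)² = 0, so r = -4 (double root).
General solution: d(n) = (A + Bn)·(-4)ⁿ

Characteristic: r² + 8r + 16 = 0, Roots: r = -4 (double root)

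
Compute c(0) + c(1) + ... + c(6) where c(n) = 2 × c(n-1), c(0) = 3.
Computing the sequence terms: 3, 6, 12, 24, 48, 96, 192
Adding these values together:

381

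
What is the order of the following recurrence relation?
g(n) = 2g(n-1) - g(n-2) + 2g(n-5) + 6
The order is the largest lag k for which g(n-k) appears. Here the deepest term is g(n-5) (the 6 term is non-homogeneous and does not affect the order), so the order is 5.

Order 5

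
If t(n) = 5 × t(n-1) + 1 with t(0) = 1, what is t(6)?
Computing step by step:
t(0) = 1
t(1) = 5 × 1 + 1 = 6
t(2) = 5 × 6 + 1 = 31
t(3) = 5 × 31 + 1 = 156
t(4) = 5 × 156 + 1 = 781
t(5) = 5 × 781 + 1 = 3906
t(6) = 5 × 3906 + 1 = 19531

19531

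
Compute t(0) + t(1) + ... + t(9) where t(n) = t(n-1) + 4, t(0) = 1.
Computing the sequence terms: 1, 5, 9, 13, 17, 21, 25, 29, 33, 37
Adding these values together:

190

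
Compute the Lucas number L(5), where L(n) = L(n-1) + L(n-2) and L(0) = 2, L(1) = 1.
Computing the sequence terms:
2, 1, 3, 4, 7, 11

11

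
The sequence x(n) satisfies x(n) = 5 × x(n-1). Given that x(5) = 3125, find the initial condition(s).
In general x(n) = 5ⁿ · x(0). At n = 5: x(0) = x(5) / 5^5 = 3125 / 3125 = 1.

x(0) = 1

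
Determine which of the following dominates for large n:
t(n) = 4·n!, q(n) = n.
Comparing growth rates:
Growth-rate hierarchy: log n ≺ any polynomial ≺ any exponential cⁿ (c>1) ≺ n! ≺ nⁿ.
factorial dominates polynomial degree 1 asymptotically.

t(n) grows faster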